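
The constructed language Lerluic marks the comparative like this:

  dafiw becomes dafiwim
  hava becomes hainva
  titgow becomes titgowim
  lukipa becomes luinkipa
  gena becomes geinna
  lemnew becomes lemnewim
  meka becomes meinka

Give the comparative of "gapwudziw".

lukipa and lemnew both begin with l- yet inflect differently (luinkipa, lemnewim), so the first letter is not what conditions the rule; the final letter is.
"gapwudziw" ends in -w. The stems ending in -w (lemnew → lemnewim, dafiw → dafiwim, titgow → titgowim) add -im.
So gapwudziw → gapwudziwim.

gapwudziwim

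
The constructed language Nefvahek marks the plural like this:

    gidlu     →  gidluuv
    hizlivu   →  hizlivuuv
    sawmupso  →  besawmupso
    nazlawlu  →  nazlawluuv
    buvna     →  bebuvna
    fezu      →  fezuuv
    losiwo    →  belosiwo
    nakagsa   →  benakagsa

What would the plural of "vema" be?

nakagsa and nazlawlu both begin with n- yet inflect differently (benakagsa, nazlawluuv), so the first letter is not what conditions the rule; the final letter is.
"vema" ends in -a. The stems ending in -a (nakagsa → benakagsa, buvna → bebuvna) add the prefix be-.
So vema → bevema.

bevema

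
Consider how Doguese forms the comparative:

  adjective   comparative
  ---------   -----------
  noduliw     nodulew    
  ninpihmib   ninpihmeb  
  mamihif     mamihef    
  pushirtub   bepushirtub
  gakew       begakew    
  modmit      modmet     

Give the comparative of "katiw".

"katiw" has last vowel 'i'. The stems whose last vowel is 'i' (noduliw → nodulew, ninpihmib → ninpihmeb, modmit → modmet) change the last vowel to 'e'.
So katiw → katew.

katew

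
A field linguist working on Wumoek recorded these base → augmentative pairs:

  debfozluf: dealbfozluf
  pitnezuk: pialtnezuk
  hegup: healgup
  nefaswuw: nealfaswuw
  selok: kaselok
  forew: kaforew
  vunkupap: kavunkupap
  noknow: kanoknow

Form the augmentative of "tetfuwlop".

katetfuwlop

"tetfuwlop" has last vowel 'o'. The stems whose last vowel is 'o' (selok → kaselok, noknow → kanoknow) add the prefix ka-.
So tetfuwlop → katetfuwlop.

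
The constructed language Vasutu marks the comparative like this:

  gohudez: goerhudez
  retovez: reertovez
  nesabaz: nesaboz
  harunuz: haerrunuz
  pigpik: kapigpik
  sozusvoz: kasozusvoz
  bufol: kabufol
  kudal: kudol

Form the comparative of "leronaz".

kudal and bufol both end in -l yet inflect differently (kudol, kabufol), so the final letter is not what conditions the rule; the last vowel is.
"leronaz" has last vowel 'a'. The stems whose last vowel is 'a' (nesabaz → nesaboz, kudal → kudol) change the last vowel to 'o'.
So leronaz → leronoz.

leronoz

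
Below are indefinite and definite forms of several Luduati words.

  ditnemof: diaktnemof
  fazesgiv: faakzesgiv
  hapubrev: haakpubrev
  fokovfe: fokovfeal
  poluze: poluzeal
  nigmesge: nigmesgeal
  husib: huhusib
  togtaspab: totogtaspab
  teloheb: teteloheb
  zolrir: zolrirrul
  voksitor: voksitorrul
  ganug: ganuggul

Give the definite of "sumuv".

hapubrev and fokovfe both have last vowel 'e' yet inflect differently (haakpubrev, fokovfeal), so the last vowel is not what conditions the rule; the final letter is.
"sumuv" ends in -v. The stems ending in -v (fazesgiv → faakzesgiv, hapubrev → haakpubrev) insert -ak- after the first vowel.
The other patterns: stems ending in -e add -al; stems ending in -b repeat the first consonant+vowel as a prefix; stems ending in -g or -r double the final consonant and add -ul.
So sumuv → suakmuv.

suakmuv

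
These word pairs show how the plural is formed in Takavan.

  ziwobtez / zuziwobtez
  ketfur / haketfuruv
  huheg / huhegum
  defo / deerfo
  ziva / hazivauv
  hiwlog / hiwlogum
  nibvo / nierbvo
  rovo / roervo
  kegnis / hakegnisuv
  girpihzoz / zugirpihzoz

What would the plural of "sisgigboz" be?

defo and hiwlog both have last vowel 'o' yet inflect differently (deerfo, hiwlogum), so the last vowel is not what conditions the rule; the final letter is.
"sisgigboz" ends in -z. The stems ending in -z (girpihzoz → zugirpihzoz, ziwobtez → zuziwobtez) add the prefix zu-.
The other patterns: stems ending in -o insert -er- after the first vowel; stems ending in -g add -um; stems ending in -a, -r or -s add ha- … -uv around the stem.
So sisgigboz → zusisgigboz.

zusisgigboz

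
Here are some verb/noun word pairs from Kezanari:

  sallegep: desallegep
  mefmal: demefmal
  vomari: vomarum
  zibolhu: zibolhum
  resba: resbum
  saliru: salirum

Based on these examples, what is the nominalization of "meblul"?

demeblul

mefmal and resba both have last vowel 'a' yet inflect differently (demefmal, resbum), so the last vowel is not what conditions the rule; whether the stem ends in a vowel or a consonant is.
"meblul" ends in a consonant. The stems ending in a consonant (sallegep → desallegep, mefmal → demefmal) add the prefix de-.
The other pattern: stems ending in a vowel drop the final letter and add -um.
So meblul → demeblul.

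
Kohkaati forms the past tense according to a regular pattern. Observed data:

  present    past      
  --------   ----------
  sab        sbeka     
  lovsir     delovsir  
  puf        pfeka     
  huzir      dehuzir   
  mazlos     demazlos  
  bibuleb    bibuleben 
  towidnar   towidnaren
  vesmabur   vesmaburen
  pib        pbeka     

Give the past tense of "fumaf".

defumaf

"fumaf" has 2 vowels. The stems with 2 vowels (lovsir → delovsir, mazlos → demazlos, huzir → dehuzir) add the prefix de-.
The other patterns: stems with 1 vowel delete the last vowel and add -eka; stems with 3 vowels add -en.
So fumaf → defumaf.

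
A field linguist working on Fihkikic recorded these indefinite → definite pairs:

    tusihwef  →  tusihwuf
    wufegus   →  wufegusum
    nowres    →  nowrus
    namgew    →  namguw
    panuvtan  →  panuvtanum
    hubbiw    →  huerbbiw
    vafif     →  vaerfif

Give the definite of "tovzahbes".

"tovzahbes" has last vowel 'e'. The stems whose last vowel is 'e' (tusihwef → tusihwuf, namgew → namguw, nowres → nowrus) change the last vowel to 'u'.
The other patterns: stems whose last vowel is 'a' or 'u' add -um; stems whose last vowel is 'i' insert -er- after the first vowel.
So tovzahbes → tovzahbus.

tovzahbus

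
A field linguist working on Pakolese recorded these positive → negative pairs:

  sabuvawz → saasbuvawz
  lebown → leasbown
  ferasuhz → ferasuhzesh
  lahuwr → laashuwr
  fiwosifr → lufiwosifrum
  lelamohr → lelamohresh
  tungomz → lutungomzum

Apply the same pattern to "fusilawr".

fuassilawr

ferasuhz and sabuvawz both end in -z yet inflect differently (ferasuhzesh, saasbuvawz), so the final letter is not what conditions the rule; the second-to-last letter is.
"fusilawr" has second-to-last letter 'w'. The stems whose second-to-last letter is 'w' (lebown → leasbown, sabuvawz → saasbuvawz, lahuwr → laashuwr) insert -as- after the first vowel.
So fusilawr → fuassilawr.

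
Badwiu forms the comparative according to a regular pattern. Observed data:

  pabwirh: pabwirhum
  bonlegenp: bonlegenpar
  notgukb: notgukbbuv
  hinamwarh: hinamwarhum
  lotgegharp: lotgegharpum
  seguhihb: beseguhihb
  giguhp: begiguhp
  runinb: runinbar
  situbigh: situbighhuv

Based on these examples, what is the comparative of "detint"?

giguhp and lotgegharp both end in -p yet inflect differently (begiguhp, lotgegharpum), so the final letter is not what conditions the rule; the second-to-last letter is.
"detint" has second-to-last letter 'n'. The stems whose second-to-last letter is 'n' (bonlegenp → bonlegenpar, runinb → runinbar) add -ar.
So detint → detintar.

detintar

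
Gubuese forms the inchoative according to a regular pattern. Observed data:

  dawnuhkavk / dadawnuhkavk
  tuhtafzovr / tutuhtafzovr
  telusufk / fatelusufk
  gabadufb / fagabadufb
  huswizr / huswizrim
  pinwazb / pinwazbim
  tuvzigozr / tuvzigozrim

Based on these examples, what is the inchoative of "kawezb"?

kawezbim

"kawezb" has second-to-last letter 'z'. The stems whose second-to-last letter is 'z' (huswizr → huswizrim, pinwazb → pinwazbim, tuvzigozr → tuvzigozrim) add -im.
The other patterns: stems whose second-to-last letter is 'v' repeat the first consonant+vowel as a prefix; stems whose second-to-last letter is 'f' add the prefix fa-.
So kawezb → kawezbim.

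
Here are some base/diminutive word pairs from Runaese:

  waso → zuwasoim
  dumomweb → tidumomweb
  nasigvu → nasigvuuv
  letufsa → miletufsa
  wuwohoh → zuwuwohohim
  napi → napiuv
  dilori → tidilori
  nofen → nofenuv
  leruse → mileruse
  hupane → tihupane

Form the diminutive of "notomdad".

notomdaduv

leruse and hupane both end in -e yet inflect differently (mileruse, tihupane), so the final letter is not what conditions the rule; the first letter is.
"notomdad" begins with n-. The stems beginning with n- (nasigvu → nasigvuuv, napi → napiuv, nofen → nofenuv) add -uv.
So notomdad → notomdaduv.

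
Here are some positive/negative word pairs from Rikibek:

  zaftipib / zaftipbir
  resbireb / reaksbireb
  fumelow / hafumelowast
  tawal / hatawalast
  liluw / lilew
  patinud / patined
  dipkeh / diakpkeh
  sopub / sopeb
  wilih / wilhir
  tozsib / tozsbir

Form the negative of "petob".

hapetobast

"petob" has last vowel 'o'. The one such stem in the data (fumelow → hafumelowast) adds ha- … -ast around the stem, so the same rule applies.
So petob → hapetobast.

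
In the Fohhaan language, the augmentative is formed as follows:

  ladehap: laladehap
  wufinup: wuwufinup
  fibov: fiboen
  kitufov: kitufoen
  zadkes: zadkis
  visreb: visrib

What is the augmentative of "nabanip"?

nanabanip

ladehap and kitufov both have 3 vowels yet inflect differently (laladehap, kitufoen), so the number of vowels is not what conditions the rule; the final letter is.
"nabanip" ends in -p. The stems ending in -p (ladehap → laladehap, wufinup → wuwufinup) repeat the first consonant+vowel as a prefix.
The other patterns: stems ending in -v drop the final letter and add -en; stems ending in -b or -s change the last vowel to 'i'.
So nabanip → nanabanip.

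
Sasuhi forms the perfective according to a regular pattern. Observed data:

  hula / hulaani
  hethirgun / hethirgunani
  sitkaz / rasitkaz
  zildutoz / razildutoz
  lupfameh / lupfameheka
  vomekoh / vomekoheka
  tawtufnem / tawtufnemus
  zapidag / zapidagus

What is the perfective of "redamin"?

redaminani

"redamin" ends in -n. The one such stem in the data (hethirgun → hethirgunani) adds -ani, so the same rule applies.
The other patterns: stems ending in -z add the prefix ra-; stems ending in -h add -eka; stems ending in -g or -m add -us.
So redamin → redaminani.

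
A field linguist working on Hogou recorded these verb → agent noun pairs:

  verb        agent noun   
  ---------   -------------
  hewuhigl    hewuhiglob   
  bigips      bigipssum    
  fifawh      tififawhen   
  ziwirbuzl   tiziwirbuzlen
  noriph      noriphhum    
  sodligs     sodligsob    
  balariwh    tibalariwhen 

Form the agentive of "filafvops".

"filafvops" has second-to-last letter 'p'. The stems whose second-to-last letter is 'p' (bigips → bigipssum, noriph → noriphhum) double the final consonant and add -um.
So filafvops → filafvopssum.

filafvopssum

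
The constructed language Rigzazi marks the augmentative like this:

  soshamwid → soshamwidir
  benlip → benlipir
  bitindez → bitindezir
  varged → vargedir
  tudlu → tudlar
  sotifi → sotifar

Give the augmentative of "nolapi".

nolapar

"nolapi" ends in a vowel. The stems ending in a vowel (tudlu → tudlar, sotifi → sotifar) drop the final letter and add -ar.
The other pattern: stems ending in a consonant add -ir.
So nolapi → nolapar.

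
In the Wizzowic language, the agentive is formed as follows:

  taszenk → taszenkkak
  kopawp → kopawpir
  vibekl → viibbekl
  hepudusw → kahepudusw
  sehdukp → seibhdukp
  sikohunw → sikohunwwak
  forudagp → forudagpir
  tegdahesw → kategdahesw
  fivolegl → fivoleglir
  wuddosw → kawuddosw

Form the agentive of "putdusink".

sikohunw and hepudusw both end in -w yet inflect differently (sikohunwwak, kahepudusw), so the final letter is not what conditions the rule; the second-to-last letter is.
"putdusink" has second-to-last letter 'n'. The stems whose second-to-last letter is 'n' (sikohunw → sikohunwwak, taszenk → taszenkkak) double the final consonant and add -ak.
The other patterns: stems whose second-to-last letter is 'k' insert -ib- after the first vowel; stems whose second-to-last letter is 's' add the prefix ka-; stems whose second-to-last letter is 'g' or 'w' add -ir.
So putdusink → putdusinkkak.

putdusinkkak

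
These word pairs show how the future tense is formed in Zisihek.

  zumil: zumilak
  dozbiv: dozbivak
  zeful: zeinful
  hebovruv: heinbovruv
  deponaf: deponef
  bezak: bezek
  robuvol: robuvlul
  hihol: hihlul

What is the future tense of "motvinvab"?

zumil and zeful both end in -l yet inflect differently (zumilak, zeinful), so the final letter is not what conditions the rule; the last vowel is.
"motvinvab" has last vowel 'a'. The stems whose last vowel is 'a' (deponaf → deponef, bezak → bezek) change the last vowel to 'e'.
The other patterns: stems whose last vowel is 'i' add -ak; stems whose last vowel is 'u' insert -in- after the first vowel; stems whose last vowel is 'o' delete the last vowel and add -ul.
So motvinvab → motvinveb.

motvinveb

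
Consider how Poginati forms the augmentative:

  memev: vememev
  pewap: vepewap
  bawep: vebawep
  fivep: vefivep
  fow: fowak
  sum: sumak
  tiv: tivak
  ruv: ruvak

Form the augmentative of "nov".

"nov" has 1 vowel. The stems with 1 vowel (fow → fowak, sum → sumak, tiv → tivak) add -ak.
The other pattern: stems with 2 vowels add the prefix ve-.
So nov → novak.

novak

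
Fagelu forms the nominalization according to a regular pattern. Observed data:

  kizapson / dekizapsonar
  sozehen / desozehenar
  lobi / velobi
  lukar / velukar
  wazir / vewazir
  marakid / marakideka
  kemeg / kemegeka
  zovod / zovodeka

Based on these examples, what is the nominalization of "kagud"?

lobi and marakid both have last vowel 'i' yet inflect differently (velobi, marakideka), so the last vowel is not what conditions the rule; the final letter is.
"kagud" ends in -d. The stems ending in -d (marakid → marakideka, zovod → zovodeka) add -eka.
The other patterns: stems ending in -n add de- … -ar around the stem; stems ending in -i or -r add the prefix ve-.
So kagud → kagudeka.

kagudeka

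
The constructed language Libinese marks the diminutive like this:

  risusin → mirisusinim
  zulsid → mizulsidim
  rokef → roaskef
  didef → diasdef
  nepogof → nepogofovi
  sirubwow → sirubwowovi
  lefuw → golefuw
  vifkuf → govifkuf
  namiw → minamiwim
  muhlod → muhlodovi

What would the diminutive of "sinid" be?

misinidim

"sinid" has last vowel 'i'. The stems whose last vowel is 'i' (zulsid → mizulsidim, namiw → minamiwim, risusin → mirisusinim) add mi- … -im around the stem.
The other patterns: stems whose last vowel is 'u' add the prefix go-; stems whose last vowel is 'o' add -ovi; stems whose last vowel is 'e' insert -as- after the first vowel.
So sinid → misinidim.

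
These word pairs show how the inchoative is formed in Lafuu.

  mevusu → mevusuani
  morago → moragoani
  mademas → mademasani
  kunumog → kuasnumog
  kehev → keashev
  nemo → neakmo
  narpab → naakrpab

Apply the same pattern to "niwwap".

morago and nemo both end in -o yet inflect differently (moragoani, neakmo), so the final letter is not what conditions the rule; the first letter is.
"niwwap" begins with n-. The stems beginning with n- (nemo → neakmo, narpab → naakrpab) insert -ak- after the first vowel.
So niwwap → niakwwap.

niakwwap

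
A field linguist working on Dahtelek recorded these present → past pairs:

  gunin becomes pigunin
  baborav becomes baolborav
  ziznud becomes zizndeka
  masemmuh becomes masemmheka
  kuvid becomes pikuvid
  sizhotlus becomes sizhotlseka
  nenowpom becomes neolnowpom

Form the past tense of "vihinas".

kuvid and ziznud both end in -d yet inflect differently (pikuvid, zizndeka), so the final letter is not what conditions the rule; the last vowel is.
"vihinas" has last vowel 'a'. The one such stem in the data (baborav → baolborav) inserts -ol- after the first vowel (as does nenowpom), so the same rule applies.
The other patterns: stems whose last vowel is 'i' add the prefix pi-; stems whose last vowel is 'u' delete the last vowel and add -eka.
So vihinas → violhinas.

violhinas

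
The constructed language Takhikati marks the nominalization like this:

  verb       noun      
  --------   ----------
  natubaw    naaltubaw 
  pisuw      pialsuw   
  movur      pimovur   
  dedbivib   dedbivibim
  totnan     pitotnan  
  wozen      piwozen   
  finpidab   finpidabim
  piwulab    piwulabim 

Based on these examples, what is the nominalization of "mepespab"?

natubaw and piwulab both have last vowel 'a' yet inflect differently (naaltubaw, piwulabim), so the last vowel is not what conditions the rule; the final letter is.
"mepespab" ends in -b. The stems ending in -b (piwulab → piwulabim, dedbivib → dedbivibim, finpidab → finpidabim) add -im.
So mepespab → mepespabim.

mepespabim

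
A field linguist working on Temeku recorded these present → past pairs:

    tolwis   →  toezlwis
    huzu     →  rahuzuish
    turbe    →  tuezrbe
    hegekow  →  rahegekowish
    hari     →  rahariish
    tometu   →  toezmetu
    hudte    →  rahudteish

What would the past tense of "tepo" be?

teezpo

huzu and tometu both end in -u yet inflect differently (rahuzuish, toezmetu), so the final letter is not what conditions the rule; the first letter is.
"tepo" begins with t-. The stems beginning with t- (tometu → toezmetu, turbe → tuezrbe, tolwis → toezlwis) insert -ez- after the first vowel.
The other pattern: stems beginning with h- add ra- … -ish around the stem.
So tepo → teezpo.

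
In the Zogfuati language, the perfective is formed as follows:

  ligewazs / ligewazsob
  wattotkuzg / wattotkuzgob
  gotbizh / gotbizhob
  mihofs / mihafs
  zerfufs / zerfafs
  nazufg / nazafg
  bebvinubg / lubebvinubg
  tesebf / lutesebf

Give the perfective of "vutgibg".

ligewazs and mihofs both end in -s yet inflect differently (ligewazsob, mihafs), so the final letter is not what conditions the rule; the second-to-last letter is.
"vutgibg" has second-to-last letter 'b'. The stems whose second-to-last letter is 'b' (bebvinubg → lubebvinubg, tesebf → lutesebf) add the prefix lu-.
The other patterns: stems whose second-to-last letter is 'z' add -ob; stems whose second-to-last letter is 'f' change the last vowel to 'a'.
So vutgibg → luvutgibg.

luvutgibg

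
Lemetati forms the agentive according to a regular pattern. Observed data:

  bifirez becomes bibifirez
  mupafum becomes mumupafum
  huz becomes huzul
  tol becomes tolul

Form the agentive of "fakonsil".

fafakonsil

bifirez and huz both end in -z yet inflect differently (bibifirez, huzul), so the final letter is not what conditions the rule; the number of vowels is.
"fakonsil" has 3 vowels. The stems with 3 vowels (mupafum → mumupafum, bifirez → bibifirez) repeat the first consonant+vowel as a prefix.
The other pattern: stems with 1 vowel add -ul.
So fakonsil → fafakonsil.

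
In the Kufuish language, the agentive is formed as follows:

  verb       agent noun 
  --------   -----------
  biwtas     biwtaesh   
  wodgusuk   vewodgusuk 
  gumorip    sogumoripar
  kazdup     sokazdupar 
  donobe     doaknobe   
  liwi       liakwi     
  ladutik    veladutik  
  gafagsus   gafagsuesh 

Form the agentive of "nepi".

"nepi" ends in -i. The one such stem in the data (liwi → liakwi) inserts -ak- after the first vowel (as does donobe), so the same rule applies.
So nepi → neakpi.

neakpi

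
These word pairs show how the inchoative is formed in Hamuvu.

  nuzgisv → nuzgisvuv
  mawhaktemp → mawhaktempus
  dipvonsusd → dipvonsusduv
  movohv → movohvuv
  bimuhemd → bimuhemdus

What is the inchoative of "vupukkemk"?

vupukkemkus

bimuhemd and dipvonsusd both end in -d yet inflect differently (bimuhemdus, dipvonsusduv), so the final letter is not what conditions the rule; the second-to-last letter is.
"vupukkemk" has second-to-last letter 'm'. The stems whose second-to-last letter is 'm' (bimuhemd → bimuhemdus, mawhaktemp → mawhaktempus) add -us.
So vupukkemk → vupukkemkus.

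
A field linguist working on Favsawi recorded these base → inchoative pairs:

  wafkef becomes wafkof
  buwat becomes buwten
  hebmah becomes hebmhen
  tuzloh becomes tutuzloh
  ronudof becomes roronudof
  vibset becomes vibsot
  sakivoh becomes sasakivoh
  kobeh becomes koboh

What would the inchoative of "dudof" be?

dududof

"dudof" has last vowel 'o'. The stems whose last vowel is 'o' (ronudof → roronudof, tuzloh → tutuzloh, sakivoh → sasakivoh) repeat the first consonant+vowel as a prefix.
So dudof → dududof.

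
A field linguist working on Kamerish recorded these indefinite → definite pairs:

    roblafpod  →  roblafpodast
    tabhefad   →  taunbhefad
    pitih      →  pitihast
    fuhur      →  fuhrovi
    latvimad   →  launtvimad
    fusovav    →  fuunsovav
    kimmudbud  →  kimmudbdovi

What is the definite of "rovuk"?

tabhefad and kimmudbud both end in -d yet inflect differently (taunbhefad, kimmudbdovi), so the final letter is not what conditions the rule; the last vowel is.
"rovuk" has last vowel 'u'. The stems whose last vowel is 'u' (fuhur → fuhrovi, kimmudbud → kimmudbdovi) delete the last vowel and add -ovi.
So rovuk → rovkovi.

rovkovi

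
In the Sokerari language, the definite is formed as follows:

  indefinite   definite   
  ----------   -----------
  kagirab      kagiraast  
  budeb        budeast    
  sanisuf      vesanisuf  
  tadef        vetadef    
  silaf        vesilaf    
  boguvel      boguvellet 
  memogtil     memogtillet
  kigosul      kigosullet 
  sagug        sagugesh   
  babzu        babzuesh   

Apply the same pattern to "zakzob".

"zakzob" ends in -b. The stems ending in -b (kagirab → kagiraast, budeb → budeast) drop the final letter and add -ast.
So zakzob → zakzoast.

zakzoast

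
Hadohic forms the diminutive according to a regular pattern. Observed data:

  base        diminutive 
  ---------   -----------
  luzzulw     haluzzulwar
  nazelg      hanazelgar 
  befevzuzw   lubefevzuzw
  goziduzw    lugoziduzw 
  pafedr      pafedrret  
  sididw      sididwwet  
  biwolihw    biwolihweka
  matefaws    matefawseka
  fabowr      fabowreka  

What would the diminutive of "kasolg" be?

hakasolgar

luzzulw and befevzuzw both end in -w yet inflect differently (haluzzulwar, lubefevzuzw), so the final letter is not what conditions the rule; the second-to-last letter is.
"kasolg" has second-to-last letter 'l'. The stems whose second-to-last letter is 'l' (luzzulw → haluzzulwar, nazelg → hanazelgar) add ha- … -ar around the stem.
So kasolg → hakasolgar.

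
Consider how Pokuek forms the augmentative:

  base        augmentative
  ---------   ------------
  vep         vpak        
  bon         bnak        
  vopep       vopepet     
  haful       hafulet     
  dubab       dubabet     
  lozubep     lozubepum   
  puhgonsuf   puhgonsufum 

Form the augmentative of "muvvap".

vep and vopep both end in -p yet inflect differently (vpak, vopepet), so the final letter is not what conditions the rule; the number of vowels is.
"muvvap" has 2 vowels. The stems with 2 vowels (vopep → vopepet, haful → hafulet, dubab → dubabet) add -et.
The other patterns: stems with 1 vowel delete the last vowel and add -ak; stems with 3 vowels add -um.
So muvvap → muvvapet.

muvvapet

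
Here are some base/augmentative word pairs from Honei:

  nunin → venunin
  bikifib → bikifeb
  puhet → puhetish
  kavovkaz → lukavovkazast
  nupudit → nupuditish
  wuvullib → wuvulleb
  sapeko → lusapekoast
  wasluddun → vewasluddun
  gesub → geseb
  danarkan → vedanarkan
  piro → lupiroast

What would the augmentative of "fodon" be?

vefodon

"fodon" ends in -n. The stems ending in -n (danarkan → vedanarkan, wasluddun → vewasluddun, nunin → venunin) add the prefix ve-.
The other patterns: stems ending in -b change the last vowel to 'e'; stems ending in -t add -ish; stems ending in -o or -z add lu- … -ast around the stem.
So fodon → vefodon.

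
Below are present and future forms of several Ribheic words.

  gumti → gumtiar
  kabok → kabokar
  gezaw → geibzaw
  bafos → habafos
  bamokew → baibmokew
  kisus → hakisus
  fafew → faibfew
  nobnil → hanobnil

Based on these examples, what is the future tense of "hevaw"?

heibvaw

kabok and bafos both have last vowel 'o' yet inflect differently (kabokar, habafos), so the last vowel is not what conditions the rule; the final letter is.
"hevaw" ends in -w. The stems ending in -w (bamokew → baibmokew, gezaw → geibzaw, fafew → faibfew) insert -ib- after the first vowel.
The other patterns: stems ending in -i or -k add -ar; stems ending in -l or -s add the prefix ha-.
So hevaw → heibvaw.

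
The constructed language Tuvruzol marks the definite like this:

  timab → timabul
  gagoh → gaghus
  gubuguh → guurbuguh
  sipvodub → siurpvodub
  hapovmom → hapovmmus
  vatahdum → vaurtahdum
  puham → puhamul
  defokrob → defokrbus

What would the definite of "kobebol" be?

kobeblus

hapovmom and vatahdum both end in -m yet inflect differently (hapovmmus, vaurtahdum), so the final letter is not what conditions the rule; the last vowel is.
"kobebol" has last vowel 'o'. The stems whose last vowel is 'o' (hapovmom → hapovmmus, gagoh → gaghus, defokrob → defokrbus) delete the last vowel and add -us.
The other patterns: stems whose last vowel is 'u' insert -ur- after the first vowel; stems whose last vowel is 'a' add -ul.
So kobebol → kobeblus.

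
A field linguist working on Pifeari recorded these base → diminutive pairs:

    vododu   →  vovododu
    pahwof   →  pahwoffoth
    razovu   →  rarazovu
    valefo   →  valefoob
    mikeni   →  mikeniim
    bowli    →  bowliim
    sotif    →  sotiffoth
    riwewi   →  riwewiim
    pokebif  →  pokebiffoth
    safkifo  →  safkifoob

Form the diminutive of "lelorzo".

lelorzoob

pokebif and mikeni both have last vowel 'i' yet inflect differently (pokebiffoth, mikeniim), so the last vowel is not what conditions the rule; the final letter is.
"lelorzo" ends in -o. The stems ending in -o (valefo → valefoob, safkifo → safkifoob) add -ob.
So lelorzo → lelorzoob.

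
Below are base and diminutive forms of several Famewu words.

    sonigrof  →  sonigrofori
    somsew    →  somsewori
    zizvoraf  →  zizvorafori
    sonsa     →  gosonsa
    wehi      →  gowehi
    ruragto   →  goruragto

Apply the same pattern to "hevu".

zizvoraf and sonsa both have last vowel 'a' yet inflect differently (zizvorafori, gosonsa), so the last vowel is not what conditions the rule; whether the stem ends in a vowel or a consonant is.
"hevu" ends in a vowel. The stems ending in a vowel (sonsa → gosonsa, wehi → gowehi, ruragto → goruragto) add the prefix go-.
The other pattern: stems ending in a consonant add -ori.
So hevu → gohevu.

gohevu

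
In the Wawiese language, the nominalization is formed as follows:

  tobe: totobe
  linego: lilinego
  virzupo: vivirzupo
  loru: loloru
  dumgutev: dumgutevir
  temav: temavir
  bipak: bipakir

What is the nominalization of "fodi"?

tobe and dumgutev both have last vowel 'e' yet inflect differently (totobe, dumgutevir), so the last vowel is not what conditions the rule; whether the stem ends in a vowel or a consonant is.
"fodi" ends in a vowel. The stems ending in a vowel (tobe → totobe, linego → lilinego, virzupo → vivirzupo) repeat the first consonant+vowel as a prefix.
The other pattern: stems ending in a consonant add -ir.
So fodi → fofodi.

fofodi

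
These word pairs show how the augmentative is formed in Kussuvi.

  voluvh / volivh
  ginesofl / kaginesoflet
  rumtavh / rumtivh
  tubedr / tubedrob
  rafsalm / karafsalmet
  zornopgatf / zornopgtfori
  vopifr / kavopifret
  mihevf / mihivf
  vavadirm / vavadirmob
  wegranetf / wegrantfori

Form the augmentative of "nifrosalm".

"nifrosalm" has second-to-last letter 'l'. The one such stem in the data (rafsalm → karafsalmet) adds ka- … -et around the stem, so the same rule applies.
The other patterns: stems whose second-to-last letter is 'v' change the last vowel to 'i'; stems whose second-to-last letter is 't' delete the last vowel and add -ori; stems whose second-to-last letter is 'd' or 'r' add -ob.
So nifrosalm → kanifrosalmet.

kanifrosalmet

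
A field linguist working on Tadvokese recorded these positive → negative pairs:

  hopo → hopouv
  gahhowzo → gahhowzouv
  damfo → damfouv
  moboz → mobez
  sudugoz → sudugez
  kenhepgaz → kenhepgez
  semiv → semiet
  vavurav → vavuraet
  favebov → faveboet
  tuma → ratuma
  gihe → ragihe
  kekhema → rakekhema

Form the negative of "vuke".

ravuke

hopo and moboz both have last vowel 'o' yet inflect differently (hopouv, mobez), so the last vowel is not what conditions the rule; the final letter is.
"vuke" ends in -e. The one such stem in the data (gihe → ragihe) adds the prefix ra-, so the same rule applies.
So vuke → ravuke.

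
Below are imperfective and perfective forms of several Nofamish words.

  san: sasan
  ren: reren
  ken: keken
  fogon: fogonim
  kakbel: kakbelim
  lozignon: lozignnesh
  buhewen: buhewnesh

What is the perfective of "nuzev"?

"nuzev" has 2 vowels. The stems with 2 vowels (fogon → fogonim, kakbel → kakbelim) add -im.
So nuzev → nuzevim.

nuzevim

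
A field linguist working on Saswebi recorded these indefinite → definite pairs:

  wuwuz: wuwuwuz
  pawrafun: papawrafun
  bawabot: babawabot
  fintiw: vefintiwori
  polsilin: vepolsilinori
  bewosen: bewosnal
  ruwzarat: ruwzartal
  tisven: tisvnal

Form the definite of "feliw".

vefeliwori

pawrafun and polsilin both end in -n yet inflect differently (papawrafun, vepolsilinori), so the final letter is not what conditions the rule; the last vowel is.
"feliw" has last vowel 'i'. The stems whose last vowel is 'i' (fintiw → vefintiwori, polsilin → vepolsilinori) add ve- … -ori around the stem.
So feliw → vefeliwori.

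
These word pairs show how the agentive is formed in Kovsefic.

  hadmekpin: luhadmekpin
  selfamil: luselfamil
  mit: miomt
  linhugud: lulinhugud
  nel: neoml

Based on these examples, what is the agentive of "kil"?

selfamil and nel both end in -l yet inflect differently (luselfamil, neoml), so the final letter is not what conditions the rule; the number of vowels is.
"kil" has 1 vowel. The stems with 1 vowel (nel → neoml, mit → miomt) insert -om- after the first vowel.
The other pattern: stems with 3 vowels add the prefix lu-.
So kil → kioml.

kioml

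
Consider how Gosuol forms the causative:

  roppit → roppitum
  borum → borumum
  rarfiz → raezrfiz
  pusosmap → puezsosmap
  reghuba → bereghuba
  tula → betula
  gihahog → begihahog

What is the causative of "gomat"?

gomatum

roppit and rarfiz both have last vowel 'i' yet inflect differently (roppitum, raezrfiz), so the last vowel is not what conditions the rule; the final letter is.
"gomat" ends in -t. The one such stem in the data (roppit → roppitum) adds -um, so the same rule applies.
The other patterns: stems ending in -p or -z insert -ez- after the first vowel; stems ending in -a or -g add the prefix be-.
So gomat → gomatum.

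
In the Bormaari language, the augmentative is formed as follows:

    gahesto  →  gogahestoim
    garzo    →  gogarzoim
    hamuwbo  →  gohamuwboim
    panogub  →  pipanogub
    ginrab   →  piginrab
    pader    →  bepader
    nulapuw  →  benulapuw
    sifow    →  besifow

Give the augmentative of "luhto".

panogub and nulapuw both have last vowel 'u' yet inflect differently (pipanogub, benulapuw), so the last vowel is not what conditions the rule; the final letter is.
"luhto" ends in -o. The stems ending in -o (gahesto → gogahestoim, garzo → gogarzoim, hamuwbo → gohamuwboim) add go- … -im around the stem.
So luhto → goluhtoim.

goluhtoim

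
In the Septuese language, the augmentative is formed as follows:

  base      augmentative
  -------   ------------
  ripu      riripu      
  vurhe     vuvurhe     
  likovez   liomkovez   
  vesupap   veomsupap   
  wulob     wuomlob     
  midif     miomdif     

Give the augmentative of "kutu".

"kutu" ends in a vowel. The stems ending in a vowel (ripu → riripu, vurhe → vuvurhe) repeat the first consonant+vowel as a prefix.
The other pattern: stems ending in a consonant insert -om- after the first vowel.
So kutu → kukutu.

kukutu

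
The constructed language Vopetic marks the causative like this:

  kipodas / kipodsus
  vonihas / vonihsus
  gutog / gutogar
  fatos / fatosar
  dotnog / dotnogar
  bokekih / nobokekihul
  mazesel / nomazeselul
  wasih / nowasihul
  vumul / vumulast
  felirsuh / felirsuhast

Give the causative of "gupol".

gupolar

kipodas and fatos both end in -s yet inflect differently (kipodsus, fatosar), so the final letter is not what conditions the rule; the last vowel is.
"gupol" has last vowel 'o'. The stems whose last vowel is 'o' (gutog → gutogar, fatos → fatosar, dotnog → dotnogar) add -ar.
So gupol → gupolar.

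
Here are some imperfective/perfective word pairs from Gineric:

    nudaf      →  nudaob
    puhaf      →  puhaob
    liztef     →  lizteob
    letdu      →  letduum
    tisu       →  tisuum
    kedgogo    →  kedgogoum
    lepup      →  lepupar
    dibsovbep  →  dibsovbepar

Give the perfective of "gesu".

"gesu" ends in -u. The stems ending in -u (letdu → letduum, tisu → tisuum) add -um.
The other patterns: stems ending in -f drop the final letter and add -ob; stems ending in -p add -ar.
So gesu → gesuum.

gesuum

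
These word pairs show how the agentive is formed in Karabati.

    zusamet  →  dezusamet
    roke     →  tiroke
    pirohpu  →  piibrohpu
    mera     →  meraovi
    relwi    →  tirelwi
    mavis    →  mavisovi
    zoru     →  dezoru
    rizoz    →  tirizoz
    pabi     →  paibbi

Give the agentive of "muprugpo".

"muprugpo" begins with m-. The stems beginning with m- (mera → meraovi, mavis → mavisovi) add -ovi.
So muprugpo → muprugpoovi.

muprugpoovi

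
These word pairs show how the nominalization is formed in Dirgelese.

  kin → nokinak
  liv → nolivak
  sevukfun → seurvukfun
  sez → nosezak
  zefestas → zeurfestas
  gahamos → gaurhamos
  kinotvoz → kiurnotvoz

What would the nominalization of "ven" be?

novenak

"ven" has 1 vowel. The stems with 1 vowel (liv → nolivak, kin → nokinak, sez → nosezak) add no- … -ak around the stem.
So ven → novenak.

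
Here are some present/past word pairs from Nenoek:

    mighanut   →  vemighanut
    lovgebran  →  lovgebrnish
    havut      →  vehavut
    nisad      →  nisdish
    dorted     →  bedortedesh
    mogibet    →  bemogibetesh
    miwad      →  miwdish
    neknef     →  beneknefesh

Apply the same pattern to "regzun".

veregzun

miwad and dorted both end in -d yet inflect differently (miwdish, bedortedesh), so the final letter is not what conditions the rule; the last vowel is.
"regzun" has last vowel 'u'. The stems whose last vowel is 'u' (havut → vehavut, mighanut → vemighanut) add the prefix ve-.
The other patterns: stems whose last vowel is 'a' delete the last vowel and add -ish; stems whose last vowel is 'e' add be- … -esh around the stem.
So regzun → veregzun.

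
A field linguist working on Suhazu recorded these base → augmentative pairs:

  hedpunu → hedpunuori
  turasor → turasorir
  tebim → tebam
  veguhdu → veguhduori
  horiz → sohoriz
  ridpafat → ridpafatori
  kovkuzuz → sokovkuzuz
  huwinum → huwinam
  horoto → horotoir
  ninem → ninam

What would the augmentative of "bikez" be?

"bikez" ends in -z. The stems ending in -z (horiz → sohoriz, kovkuzuz → sokovkuzuz) add the prefix so-.
The other patterns: stems ending in -m change the last vowel to 'a'; stems ending in -o or -r add -ir; stems ending in -t or -u add -ori.
So bikez → sobikez.

sobikez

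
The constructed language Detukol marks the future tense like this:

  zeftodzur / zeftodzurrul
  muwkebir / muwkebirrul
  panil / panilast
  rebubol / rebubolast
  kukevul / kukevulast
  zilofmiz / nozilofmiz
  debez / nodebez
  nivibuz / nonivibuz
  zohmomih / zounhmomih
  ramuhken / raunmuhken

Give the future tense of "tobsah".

muwkebir and panil both have last vowel 'i' yet inflect differently (muwkebirrul, panilast), so the last vowel is not what conditions the rule; the final letter is.
"tobsah" ends in -h. The one such stem in the data (zohmomih → zounhmomih) inserts -un- after the first vowel (as does ramuhken), so the same rule applies.
The other patterns: stems ending in -r double the final consonant and add -ul; stems ending in -l add -ast; stems ending in -z add the prefix no-.
So tobsah → tounbsah.

tounbsah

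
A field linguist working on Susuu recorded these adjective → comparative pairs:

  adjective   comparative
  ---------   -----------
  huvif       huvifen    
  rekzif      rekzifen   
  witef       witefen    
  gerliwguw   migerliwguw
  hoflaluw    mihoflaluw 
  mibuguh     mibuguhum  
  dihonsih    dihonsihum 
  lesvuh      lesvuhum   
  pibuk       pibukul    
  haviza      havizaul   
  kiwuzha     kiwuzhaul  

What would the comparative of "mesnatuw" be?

mimesnatuw

gerliwguw and mibuguh both have last vowel 'u' yet inflect differently (migerliwguw, mibuguhum), so the last vowel is not what conditions the rule; the final letter is.
"mesnatuw" ends in -w. The stems ending in -w (gerliwguw → migerliwguw, hoflaluw → mihoflaluw) add the prefix mi-.
The other patterns: stems ending in -f add -en; stems ending in -h add -um; stems ending in -a or -k add -ul.
So mesnatuw → mimesnatuw.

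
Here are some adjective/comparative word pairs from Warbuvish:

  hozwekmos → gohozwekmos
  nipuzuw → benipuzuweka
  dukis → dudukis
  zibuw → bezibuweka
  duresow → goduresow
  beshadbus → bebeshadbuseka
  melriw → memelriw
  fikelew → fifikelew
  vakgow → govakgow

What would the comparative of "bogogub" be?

bebogogubeka

beshadbus and hozwekmos both end in -s yet inflect differently (bebeshadbuseka, gohozwekmos), so the final letter is not what conditions the rule; the last vowel is.
"bogogub" has last vowel 'u'. The stems whose last vowel is 'u' (nipuzuw → benipuzuweka, zibuw → bezibuweka, beshadbus → bebeshadbuseka) add be- … -eka around the stem.
The other patterns: stems whose last vowel is 'o' add the prefix go-; stems whose last vowel is 'e' or 'i' repeat the first consonant+vowel as a prefix.
So bogogub → bebogogubeka.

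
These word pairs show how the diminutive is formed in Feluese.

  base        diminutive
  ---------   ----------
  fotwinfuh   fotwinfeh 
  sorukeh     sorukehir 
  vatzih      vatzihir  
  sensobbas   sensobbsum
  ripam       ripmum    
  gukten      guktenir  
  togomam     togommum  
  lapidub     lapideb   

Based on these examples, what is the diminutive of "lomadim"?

fotwinfuh and sorukeh both end in -h yet inflect differently (fotwinfeh, sorukehir), so the final letter is not what conditions the rule; the last vowel is.
"lomadim" has last vowel 'i'. The one such stem in the data (vatzih → vatzihir) adds -ir, so the same rule applies.
So lomadim → lomadimir.

lomadimir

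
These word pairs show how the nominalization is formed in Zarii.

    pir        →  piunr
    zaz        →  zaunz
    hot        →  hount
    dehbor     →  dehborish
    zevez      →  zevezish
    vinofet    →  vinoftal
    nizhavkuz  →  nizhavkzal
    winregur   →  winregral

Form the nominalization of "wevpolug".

pir and dehbor both end in -r yet inflect differently (piunr, dehborish), so the final letter is not what conditions the rule; the number of vowels is.
"wevpolug" has 3 vowels. The stems with 3 vowels (vinofet → vinoftal, nizhavkuz → nizhavkzal, winregur → winregral) delete the last vowel and add -al.
The other patterns: stems with 1 vowel insert -un- after the first vowel; stems with 2 vowels add -ish.
So wevpolug → wevpolgal.

wevpolgal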